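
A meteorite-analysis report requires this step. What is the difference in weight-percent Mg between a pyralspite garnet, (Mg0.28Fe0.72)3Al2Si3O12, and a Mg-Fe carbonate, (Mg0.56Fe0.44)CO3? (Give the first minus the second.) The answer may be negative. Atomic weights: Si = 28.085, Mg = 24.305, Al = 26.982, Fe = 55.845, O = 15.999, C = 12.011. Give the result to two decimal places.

Mg in (Mg0.28Fe0.72)3Al2Si3O12: molar mass 471.248 g/mol; 0.84×24.305 = 20.416 g → 4.33 wt%.
Mg in (Mg0.56Fe0.44)CO3: molar mass 98.191 g/mol; 0.56×24.305 = 13.611 g → 13.86 wt%.
Difference = 4.33 − 13.86 = -9.53 percentage points.

-9.53 percentage points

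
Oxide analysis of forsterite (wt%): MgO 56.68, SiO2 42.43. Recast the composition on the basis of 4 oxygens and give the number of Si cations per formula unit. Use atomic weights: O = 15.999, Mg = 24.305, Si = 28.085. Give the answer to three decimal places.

56.68 wt% MgO ÷ 40.304 g/mol = 1.40631 mol, giving 1.40631 Mg and 1.40631 O.
42.43 wt% SiO2 ÷ 60.083 g/mol = 0.70619 mol, giving 0.70619 Si and 1.41238 O.
Oxygen sums to 2.81869; scaling by 4/2.81869 = 1.41910 puts the formula on 4 O.
Si: 0.70619 × 1.41910 = 1.002 atoms per formula unit.

1.002 Si apfu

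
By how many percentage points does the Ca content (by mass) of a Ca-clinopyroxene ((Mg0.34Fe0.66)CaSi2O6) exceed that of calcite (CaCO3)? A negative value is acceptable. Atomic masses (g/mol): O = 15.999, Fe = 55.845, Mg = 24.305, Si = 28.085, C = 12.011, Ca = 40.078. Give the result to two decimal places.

M((Mg0.34Fe0.66)CaSi2O6) = 237.363 g/mol, so wt% Ca = 40.078/237.363 × 100 = 16.88%.
M(CaCO3) = 100.086 g/mol, so wt% Ca = 40.078/100.086 × 100 = 40.04%.
16.88 − 40.04 = -23.16 pp.

-23.16 percentage points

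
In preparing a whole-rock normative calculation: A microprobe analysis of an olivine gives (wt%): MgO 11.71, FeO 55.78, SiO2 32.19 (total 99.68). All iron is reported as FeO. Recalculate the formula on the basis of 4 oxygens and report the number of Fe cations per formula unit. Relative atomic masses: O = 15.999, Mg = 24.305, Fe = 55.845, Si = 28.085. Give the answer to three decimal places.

11.71 wt% MgO ÷ 40.304 g/mol = 0.29054 mol, giving 0.29054 Mg and 0.29054 O.
55.78 wt% FeO ÷ 71.844 g/mol = 0.77640 mol, giving 0.77640 Fe and 0.77640 O.
32.19 wt% SiO2 ÷ 60.083 g/mol = 0.53576 mol, giving 0.53576 Si and 1.07152 O.
Oxygen sums to 2.13846; scaling by 4/2.13846 = 1.87050 puts the formula on 4 O.
Fe: 0.77640 × 1.87050 = 1.452 atoms per formula unit.

1.452 Fe apfu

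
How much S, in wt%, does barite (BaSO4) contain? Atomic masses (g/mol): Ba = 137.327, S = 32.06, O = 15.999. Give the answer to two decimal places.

13.74 wt%

M(BaSO4) = 233.383 g/mol.
S contributes 1 × 32.06 = 32.060 g per mole.
32.060/233.383 = 0.1374 → 13.74%.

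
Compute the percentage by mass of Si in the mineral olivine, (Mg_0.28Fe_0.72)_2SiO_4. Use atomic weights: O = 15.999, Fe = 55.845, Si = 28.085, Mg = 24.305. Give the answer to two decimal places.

15.09 mass %

M((Mg_0.28Fe_0.72)_2SiO_4) = 186.109 g/mol.
Si contributes 1 × 28.085 = 28.085 g per mole.
28.085/186.109 = 0.1509 → 15.09%.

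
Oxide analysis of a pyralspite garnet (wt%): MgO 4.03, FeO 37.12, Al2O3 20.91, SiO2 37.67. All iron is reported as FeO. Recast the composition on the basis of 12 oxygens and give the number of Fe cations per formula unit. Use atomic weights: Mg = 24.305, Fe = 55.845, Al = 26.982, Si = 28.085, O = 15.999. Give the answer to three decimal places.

2.494 Fe apfu

MgO: 4.03/40.304 = 0.09999 mol → 0.09999 mol Mg, 0.09999 mol O.
FeO: 37.12/71.844 = 0.51668 mol → 0.51668 mol Fe, 0.51668 mol O.
Al2O3: 20.91/101.961 = 0.20508 mol → 0.41016 mol Al, 0.61524 mol O.
SiO2: 37.67/60.083 = 0.62697 mol → 0.62697 mol Si, 1.25394 mol O.
Total oxygen = 2.48585 mol. Normalization factor = 12/2.48585 = 4.82732.
Fe per 12 O = 0.51668 × 4.82732 = 2.494.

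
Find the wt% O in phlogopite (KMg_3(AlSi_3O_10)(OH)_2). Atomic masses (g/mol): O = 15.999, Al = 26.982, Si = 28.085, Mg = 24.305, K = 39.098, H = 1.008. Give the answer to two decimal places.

46.01 weight percent

Formula mass = 1×39.098 + 3×24.305 + 1×26.982 + 3×28.085 + 12×15.999 + 2×1.008 = 417.254 g/mol, of which 191.988 g is O.
So O makes up 191.988/417.254 = 0.4601 of the mass, i.e. 46.01%.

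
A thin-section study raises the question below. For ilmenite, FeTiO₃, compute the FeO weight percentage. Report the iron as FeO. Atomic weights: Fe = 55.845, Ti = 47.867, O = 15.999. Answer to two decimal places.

M(FeTiO₃) = 151.709 g/mol; M(FeO) = 71.844 g/mol.
Moles FeO per formula unit = 1 Fe ÷ 1 = 1.0000.
FeO fraction = (1.0000 × 71.844) / 151.709 = 71.844/151.709 = 0.4736.

47.36 wt%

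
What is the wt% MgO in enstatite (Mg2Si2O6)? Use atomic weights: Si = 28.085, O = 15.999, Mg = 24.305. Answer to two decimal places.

40.15 wt%

Molar mass of Mg2Si2O6 = 2×24.305 + 2×28.085 + 6×15.999 = 200.774 g/mol.
Each formula unit contains 2 Mg, equivalent to 2/1 = 2.0000 mol MgO.
M(MgO) = 1×24.305 + 1×15.999 = 40.304 g/mol.
Mass of MgO per formula unit = 2.0000 × 40.304 = 80.608 g.
MgO wt% = 80.608 / 200.774 × 100 = 40.15%.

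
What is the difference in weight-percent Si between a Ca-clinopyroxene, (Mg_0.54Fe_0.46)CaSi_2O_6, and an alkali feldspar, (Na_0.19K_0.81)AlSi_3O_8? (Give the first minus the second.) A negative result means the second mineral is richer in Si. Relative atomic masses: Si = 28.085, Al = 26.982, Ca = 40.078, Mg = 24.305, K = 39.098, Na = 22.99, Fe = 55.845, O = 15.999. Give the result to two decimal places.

First mineral: 56.170 g Si in 231.055 g formula = 24.31 wt% Si.
Second mineral: 84.255 g Si in 275.266 g formula = 30.61 wt% Si.
24.31% − 30.61% gives a difference of -6.30 percentage points.

-6.30 percentage points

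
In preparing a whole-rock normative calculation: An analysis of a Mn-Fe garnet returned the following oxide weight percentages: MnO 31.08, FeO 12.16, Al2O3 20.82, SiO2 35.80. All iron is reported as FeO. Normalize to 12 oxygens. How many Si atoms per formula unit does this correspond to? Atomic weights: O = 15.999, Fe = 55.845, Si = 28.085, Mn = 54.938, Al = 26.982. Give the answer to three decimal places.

31.08 wt% MnO ÷ 70.937 g/mol = 0.43814 mol, giving 0.43814 Mn and 0.43814 O.
12.16 wt% FeO ÷ 71.844 g/mol = 0.16926 mol, giving 0.16926 Fe and 0.16926 O.
20.82 wt% Al2O3 ÷ 101.961 g/mol = 0.20420 mol, giving 0.40840 Al and 0.61260 O.
35.80 wt% SiO2 ÷ 60.083 g/mol = 0.59584 mol, giving 0.59584 Si and 1.19168 O.
Oxygen sums to 2.41168; scaling by 12/2.41168 = 4.97578 puts the formula on 12 O.
Si: 0.59584 × 4.97578 = 2.965 atoms per formula unit.

2.965 Si apfu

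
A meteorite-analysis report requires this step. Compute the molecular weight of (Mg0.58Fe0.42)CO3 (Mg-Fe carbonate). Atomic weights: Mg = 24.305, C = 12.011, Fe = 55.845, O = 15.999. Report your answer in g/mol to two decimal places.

97.56 g/mol

Mg: 0.58 × 24.305 = 14.0969
Fe: 0.42 × 55.845 = 23.4549
C: 1 × 12.011 = 12.0110
O: 3 × 15.999 = 47.9970
Summing the contributions gives the formula mass.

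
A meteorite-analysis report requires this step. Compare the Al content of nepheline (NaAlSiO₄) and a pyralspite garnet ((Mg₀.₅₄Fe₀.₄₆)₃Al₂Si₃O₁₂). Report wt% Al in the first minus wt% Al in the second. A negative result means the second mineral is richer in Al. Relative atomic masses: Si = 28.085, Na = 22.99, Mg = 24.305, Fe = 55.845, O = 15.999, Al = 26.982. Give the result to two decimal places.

6.91 percentage points

First mineral: 26.982 g Al in 142.053 g formula = 18.99 wt% Al.
Second mineral: 53.964 g Al in 446.647 g formula = 12.08 wt% Al.
18.99% − 12.08% gives a difference of 6.91 percentage points.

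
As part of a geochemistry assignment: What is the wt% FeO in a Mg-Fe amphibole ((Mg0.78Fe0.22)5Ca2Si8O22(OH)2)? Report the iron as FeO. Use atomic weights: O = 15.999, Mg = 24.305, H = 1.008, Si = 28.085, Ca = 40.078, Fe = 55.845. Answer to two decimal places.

M((Mg0.78Fe0.22)5Ca2Si8O22(OH)2) = 847.047 g/mol; M(FeO) = 71.844 g/mol.
Moles FeO per formula unit = 1.10 Fe ÷ 1 = 1.1000.
FeO fraction = (1.1000 × 71.844) / 847.047 = 79.028/847.047 = 0.0933.

9.33 wt%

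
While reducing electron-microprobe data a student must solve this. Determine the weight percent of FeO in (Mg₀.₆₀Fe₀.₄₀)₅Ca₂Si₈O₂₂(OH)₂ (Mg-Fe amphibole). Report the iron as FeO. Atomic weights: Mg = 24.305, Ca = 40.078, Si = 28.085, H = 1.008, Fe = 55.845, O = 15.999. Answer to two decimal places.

M((Mg₀.₆₀Fe₀.₄₀)₅Ca₂Si₈O₂₂(OH)₂) = 875.433 g/mol; M(FeO) = 71.844 g/mol.
Moles FeO per formula unit = 2 Fe ÷ 1 = 2.0000.
FeO fraction = (2.0000 × 71.844) / 875.433 = 143.688/875.433 = 0.1641.

16.41 wt%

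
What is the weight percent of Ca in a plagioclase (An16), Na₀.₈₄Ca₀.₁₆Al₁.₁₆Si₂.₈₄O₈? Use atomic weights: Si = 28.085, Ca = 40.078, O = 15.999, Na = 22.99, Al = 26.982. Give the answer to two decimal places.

2.42 weight percent

M(Na₀.₈₄Ca₀.₁₆Al₁.₁₆Si₂.₈₄O₈) = 264.777 g/mol.
Ca contributes 0.16 × 40.078 = 6.412 g per mole.
6.412/264.777 = 0.0242 → 2.42%.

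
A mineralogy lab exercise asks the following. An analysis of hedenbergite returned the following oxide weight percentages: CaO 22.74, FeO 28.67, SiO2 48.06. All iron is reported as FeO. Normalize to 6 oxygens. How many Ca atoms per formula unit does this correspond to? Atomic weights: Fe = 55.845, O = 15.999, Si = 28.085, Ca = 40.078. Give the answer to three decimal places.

CaO (M=56.077): mol = 0.40551; Ca = 0.40551, O = 0.40551.
FeO (M=71.844): mol = 0.39906; Fe = 0.39906, O = 0.39906.
SiO2 (M=60.083): mol = 0.79989; Si = 0.79989, O = 1.59978.
ΣO = 2.40435; factor = 6/ΣO = 2.49548.
Ca apfu = 0.40551 × 2.49548 = 1.012.

1.012 Ca apfu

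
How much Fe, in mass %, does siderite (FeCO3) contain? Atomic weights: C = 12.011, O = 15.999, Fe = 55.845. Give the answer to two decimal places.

48.20 mass %

M(FeCO3) = 115.853 g/mol.
Fe contributes 1 × 55.845 = 55.845 g per mole.
55.845/115.853 = 0.4820 → 48.20%.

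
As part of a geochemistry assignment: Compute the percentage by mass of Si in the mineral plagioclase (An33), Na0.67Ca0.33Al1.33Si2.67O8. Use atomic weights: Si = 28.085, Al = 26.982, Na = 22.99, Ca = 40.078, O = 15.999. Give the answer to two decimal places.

28.03 mass %

Formula mass = 0.67·22.99 + 0.33·40.078 + 1.33·26.982 + 2.67·28.085 + 8·15.999 = 267.494 g/mol, of which 74.987 g is Si.
So Si makes up 74.987/267.494 = 0.2803 of the mass, i.e. 28.03%.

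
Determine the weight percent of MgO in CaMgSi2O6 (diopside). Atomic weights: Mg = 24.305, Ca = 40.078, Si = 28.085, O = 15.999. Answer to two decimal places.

18.61 wt%

M(CaMgSi2O6) = 216.547 g/mol; M(MgO) = 40.304 g/mol.
Moles MgO per formula unit = 1 Mg ÷ 1 = 1.0000.
MgO fraction = (1.0000 × 40.304) / 216.547 = 40.304/216.547 = 0.1861.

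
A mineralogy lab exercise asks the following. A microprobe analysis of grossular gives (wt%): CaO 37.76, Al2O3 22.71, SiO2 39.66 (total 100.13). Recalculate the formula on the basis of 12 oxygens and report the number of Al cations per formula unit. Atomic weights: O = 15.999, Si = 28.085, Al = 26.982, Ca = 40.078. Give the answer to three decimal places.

37.76 wt% CaO ÷ 56.077 g/mol = 0.67336 mol, giving 0.67336 Ca and 0.67336 O.
22.71 wt% Al2O3 ÷ 101.961 g/mol = 0.22273 mol, giving 0.44546 Al and 0.66819 O.
39.66 wt% SiO2 ÷ 60.083 g/mol = 0.66009 mol, giving 0.66009 Si and 1.32018 O.
Oxygen sums to 2.66173; scaling by 12/2.66173 = 4.50835 puts the formula on 12 O.
Al: 0.44546 × 4.50835 = 2.008 atoms per formula unit.

2.008 Al apfu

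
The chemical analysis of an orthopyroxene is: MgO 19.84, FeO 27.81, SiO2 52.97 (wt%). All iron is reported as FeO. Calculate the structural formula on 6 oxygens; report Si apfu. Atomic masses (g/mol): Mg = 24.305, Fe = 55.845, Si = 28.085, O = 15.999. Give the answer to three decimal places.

MgO: 19.84/40.304 = 0.49226 mol → 0.49226 mol Mg, 0.49226 mol O.
FeO: 27.81/71.844 = 0.38709 mol → 0.38709 mol Fe, 0.38709 mol O.
SiO2: 52.97/60.083 = 0.88161 mol → 0.88161 mol Si, 1.76322 mol O.
Total oxygen = 2.64257 mol. Normalization factor = 6/2.64257 = 2.27052.
Si per 6 O = 0.88161 × 2.27052 = 2.002.

2.002 Si apfu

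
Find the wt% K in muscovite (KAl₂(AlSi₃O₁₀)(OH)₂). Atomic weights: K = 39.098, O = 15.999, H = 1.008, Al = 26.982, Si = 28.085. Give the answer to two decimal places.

Molar mass of KAl₂(AlSi₃O₁₀)(OH)₂: 1·39.098 + 3·26.982 + 3·28.085 + 12·15.999 + 2·1.008 = 398.303 g/mol.
Mass of K per formula unit: 1 × 39.098 = 39.098 g.
Weight fraction K = 39.098 / 398.303 = 0.0982.

9.82 mass %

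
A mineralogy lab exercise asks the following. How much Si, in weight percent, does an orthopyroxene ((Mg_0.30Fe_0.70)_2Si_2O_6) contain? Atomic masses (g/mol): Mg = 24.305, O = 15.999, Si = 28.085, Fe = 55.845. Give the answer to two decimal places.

M((Mg_0.30Fe_0.70)_2Si_2O_6) = 244.930 g/mol.
Si contributes 2 × 28.085 = 56.170 g per mole.
56.170/244.930 = 0.2293 → 22.93%.

22.93 weight percent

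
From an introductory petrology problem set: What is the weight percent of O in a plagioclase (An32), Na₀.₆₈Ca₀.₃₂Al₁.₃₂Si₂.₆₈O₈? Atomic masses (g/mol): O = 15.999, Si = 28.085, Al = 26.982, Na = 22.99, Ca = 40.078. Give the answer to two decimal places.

Molar mass of Na₀.₆₈Ca₀.₃₂Al₁.₃₂Si₂.₆₈O₈: 0.68×22.99 + 0.32×40.078 + 1.32×26.982 + 2.68×28.085 + 8×15.999 = 267.334 g/mol.
Mass of O per formula unit: 8 × 15.999 = 127.992 g.
Weight fraction O = 127.992 / 267.334 = 0.4788.

47.88 mass %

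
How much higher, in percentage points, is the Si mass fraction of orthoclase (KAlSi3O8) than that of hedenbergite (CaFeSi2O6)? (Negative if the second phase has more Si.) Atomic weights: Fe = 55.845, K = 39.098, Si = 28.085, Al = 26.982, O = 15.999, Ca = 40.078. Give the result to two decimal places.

7.63 percentage points

First mineral: 84.255 g Si in 278.327 g formula = 30.27 wt% Si.
Second mineral: 56.170 g Si in 248.087 g formula = 22.64 wt% Si.
30.27% − 22.64% gives a difference of 7.63 percentage points.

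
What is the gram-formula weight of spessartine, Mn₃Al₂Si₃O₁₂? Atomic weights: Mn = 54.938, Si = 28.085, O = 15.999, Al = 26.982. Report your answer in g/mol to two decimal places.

495.02 g/mol

M = 3(54.938) + 2(26.982) + 3(28.085) + 12(15.999)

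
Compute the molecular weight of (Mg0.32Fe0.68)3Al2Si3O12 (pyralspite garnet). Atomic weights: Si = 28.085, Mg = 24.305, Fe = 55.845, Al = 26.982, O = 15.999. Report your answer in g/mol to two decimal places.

467.46 g/mol

Mg: 0.96 × 24.305 = 23.3328
Fe: 2.04 × 55.845 = 113.9238
Al: 2 × 26.982 = 53.9640
Si: 3 × 28.085 = 84.2550
O: 12 × 15.999 = 191.9880
Summing the contributions gives the formula mass.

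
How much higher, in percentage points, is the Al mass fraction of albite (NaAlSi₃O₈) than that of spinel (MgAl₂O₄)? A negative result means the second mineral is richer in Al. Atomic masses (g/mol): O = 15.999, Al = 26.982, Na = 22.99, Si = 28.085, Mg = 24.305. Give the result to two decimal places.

-27.64 percentage points

Al in NaAlSi₃O₈: molar mass 262.219 g/mol; 1×26.982 = 26.982 g → 10.29 wt%.
Al in MgAl₂O₄: molar mass 142.265 g/mol; 2×26.982 = 53.964 g → 37.93 wt%.
Difference = 10.29 − 37.93 = -27.64 percentage points.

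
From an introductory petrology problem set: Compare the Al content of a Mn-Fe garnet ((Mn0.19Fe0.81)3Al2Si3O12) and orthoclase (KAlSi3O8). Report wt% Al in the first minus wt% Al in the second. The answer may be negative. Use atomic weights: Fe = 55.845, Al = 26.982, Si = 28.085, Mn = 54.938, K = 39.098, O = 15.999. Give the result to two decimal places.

First mineral: 53.964 g Al in 497.225 g formula = 10.85 wt% Al.
Second mineral: 26.982 g Al in 278.327 g formula = 9.69 wt% Al.
10.85% − 9.69% gives a difference of 1.16 percentage points.

1.16 percentage points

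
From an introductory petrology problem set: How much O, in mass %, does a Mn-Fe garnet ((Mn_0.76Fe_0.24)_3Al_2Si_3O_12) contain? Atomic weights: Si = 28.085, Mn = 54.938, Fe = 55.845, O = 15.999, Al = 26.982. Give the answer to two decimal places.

Molar mass of (Mn_0.76Fe_0.24)_3Al_2Si_3O_12: 2.28×54.938 + 0.72×55.845 + 2×26.982 + 3×28.085 + 12×15.999 = 495.674 g/mol.
Mass of O per formula unit: 12 × 15.999 = 191.988 g.
Weight fraction O = 191.988 / 495.674 = 0.3873.

38.73 mass %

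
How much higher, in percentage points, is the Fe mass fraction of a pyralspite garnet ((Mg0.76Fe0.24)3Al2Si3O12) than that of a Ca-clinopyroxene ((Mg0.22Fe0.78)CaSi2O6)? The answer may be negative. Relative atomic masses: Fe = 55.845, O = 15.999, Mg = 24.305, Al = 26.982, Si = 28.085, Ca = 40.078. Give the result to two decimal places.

First mineral: 40.208 g Fe in 425.831 g formula = 9.44 wt% Fe.
Second mineral: 43.559 g Fe in 241.148 g formula = 18.06 wt% Fe.
9.44% − 18.06% gives a difference of -8.62 percentage points.

-8.62 percentage points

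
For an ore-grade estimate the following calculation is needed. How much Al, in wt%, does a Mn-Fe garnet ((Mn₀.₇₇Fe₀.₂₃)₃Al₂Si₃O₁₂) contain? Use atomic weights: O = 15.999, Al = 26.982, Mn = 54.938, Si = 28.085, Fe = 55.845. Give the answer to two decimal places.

10.89 wt%

M((Mn₀.₇₇Fe₀.₂₃)₃Al₂Si₃O₁₂) = 495.647 g/mol.
Al contributes 2 × 26.982 = 53.964 g per mole.
53.964/495.647 = 0.1089 → 10.89%.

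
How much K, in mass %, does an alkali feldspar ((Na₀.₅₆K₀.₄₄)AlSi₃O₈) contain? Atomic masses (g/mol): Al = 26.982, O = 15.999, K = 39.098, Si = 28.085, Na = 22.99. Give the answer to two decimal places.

6.39 mass %

Molar mass of (Na₀.₅₆K₀.₄₄)AlSi₃O₈: 0.56*22.99 + 0.44*39.098 + 1*26.982 + 3*28.085 + 8*15.999 = 269.307 g/mol.
Mass of K per formula unit: 0.44 × 39.098 = 17.203 g.
Weight fraction K = 17.203 / 269.307 = 0.0639.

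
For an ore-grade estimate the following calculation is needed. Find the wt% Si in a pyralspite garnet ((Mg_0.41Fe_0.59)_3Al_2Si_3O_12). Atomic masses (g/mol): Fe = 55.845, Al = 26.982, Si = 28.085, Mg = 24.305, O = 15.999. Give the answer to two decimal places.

18.36 weight percent

Formula mass = 1.23×24.305 + 1.77×55.845 + 2×26.982 + 3×28.085 + 12×15.999 = 458.948 g/mol, of which 84.255 g is Si.
So Si makes up 84.255/458.948 = 0.1836 of the mass, i.e. 18.36%.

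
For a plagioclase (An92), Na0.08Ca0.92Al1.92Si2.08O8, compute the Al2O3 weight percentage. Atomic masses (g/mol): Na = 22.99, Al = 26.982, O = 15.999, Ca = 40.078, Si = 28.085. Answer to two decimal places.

Formula mass = 276.925 g/mol.
1.92 Al → 0.9600 mol Al2O3 per formula unit; M(Al2O3) = 101.961, so Al2O3 mass = 97.883 g.
97.883/276.925 × 100 = 35.35 wt%.

35.35 wt%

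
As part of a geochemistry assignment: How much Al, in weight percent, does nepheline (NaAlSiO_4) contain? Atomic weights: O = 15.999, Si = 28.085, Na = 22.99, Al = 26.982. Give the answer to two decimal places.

Formula mass = 1×22.99 + 1×26.982 + 1×28.085 + 4×15.999 = 142.053 g/mol, of which 26.982 g is Al.
So Al makes up 26.982/142.053 = 0.1899 of the mass, i.e. 18.99%.

18.99 weight percent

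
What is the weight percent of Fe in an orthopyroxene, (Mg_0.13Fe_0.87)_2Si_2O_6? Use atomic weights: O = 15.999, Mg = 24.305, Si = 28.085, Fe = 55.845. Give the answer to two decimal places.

Formula mass = 0.26·24.305 + 1.74·55.845 + 2·28.085 + 6·15.999 = 255.654 g/mol, of which 97.170 g is Fe.
So Fe makes up 97.170/255.654 = 0.3801 of the mass, i.e. 38.01%.

38.01 wt%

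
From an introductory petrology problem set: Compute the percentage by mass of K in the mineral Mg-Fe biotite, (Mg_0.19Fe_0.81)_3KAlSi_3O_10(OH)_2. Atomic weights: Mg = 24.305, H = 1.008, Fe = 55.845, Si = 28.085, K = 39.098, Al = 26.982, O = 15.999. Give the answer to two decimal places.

7.92 mass %

Formula mass = 0.57×24.305 + 2.43×55.845 + 1×39.098 + 1×26.982 + 3×28.085 + 12×15.999 + 2×1.008 = 493.896 g/mol, of which 39.098 g is K.
So K makes up 39.098/493.896 = 0.0792 of the mass, i.e. 7.92%.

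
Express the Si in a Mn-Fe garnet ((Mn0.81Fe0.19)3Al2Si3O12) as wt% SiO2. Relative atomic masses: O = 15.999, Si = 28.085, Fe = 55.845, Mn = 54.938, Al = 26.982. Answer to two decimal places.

36.37 wt%

M((Mn0.81Fe0.19)3Al2Si3O12) = 495.538 g/mol; M(SiO2) = 60.083 g/mol.
Moles SiO2 per formula unit = 3 Si ÷ 1 = 3.0000.
SiO2 fraction = (3.0000 × 60.083) / 495.538 = 180.249/495.538 = 0.3637.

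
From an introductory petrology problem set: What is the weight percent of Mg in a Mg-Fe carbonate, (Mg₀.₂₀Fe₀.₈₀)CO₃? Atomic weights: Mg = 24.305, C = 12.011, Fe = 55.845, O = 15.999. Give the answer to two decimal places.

Formula mass = 0.20*24.305 + 0.80*55.845 + 1*12.011 + 3*15.999 = 109.545 g/mol, of which 4.861 g is Mg.
So Mg makes up 4.861/109.545 = 0.0444 of the mass, i.e. 4.44%.

4.44 weight percent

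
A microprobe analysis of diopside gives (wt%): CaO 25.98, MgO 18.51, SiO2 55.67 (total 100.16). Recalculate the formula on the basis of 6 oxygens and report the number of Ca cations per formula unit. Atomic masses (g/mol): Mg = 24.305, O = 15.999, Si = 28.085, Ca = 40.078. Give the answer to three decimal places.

1.001 Ca apfu

25.98 wt% CaO ÷ 56.077 g/mol = 0.46329 mol, giving 0.46329 Ca and 0.46329 O.
18.51 wt% MgO ÷ 40.304 g/mol = 0.45926 mol, giving 0.45926 Mg and 0.45926 O.
55.67 wt% SiO2 ÷ 60.083 g/mol = 0.92655 mol, giving 0.92655 Si and 1.85310 O.
Oxygen sums to 2.77565; scaling by 6/2.77565 = 2.16166 puts the formula on 6 O.
Ca: 0.46329 × 2.16166 = 1.001 atoms per formula unit.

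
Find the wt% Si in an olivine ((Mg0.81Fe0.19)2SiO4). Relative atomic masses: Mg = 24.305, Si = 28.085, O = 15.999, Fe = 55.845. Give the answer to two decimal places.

Molar mass of (Mg0.81Fe0.19)2SiO4: 1.62*24.305 + 0.38*55.845 + 1*28.085 + 4*15.999 = 152.676 g/mol.
Mass of Si per formula unit: 1 × 28.085 = 28.085 g.
Weight fraction Si = 28.085 / 152.676 = 0.1840.

18.40 mass %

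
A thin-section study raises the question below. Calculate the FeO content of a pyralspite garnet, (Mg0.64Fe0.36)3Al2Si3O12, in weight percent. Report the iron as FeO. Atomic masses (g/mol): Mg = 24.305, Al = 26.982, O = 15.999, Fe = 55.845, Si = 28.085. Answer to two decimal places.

17.75 wt%

Formula mass = 437.185 g/mol.
1.08 Fe → 1.0800 mol FeO per formula unit; M(FeO) = 71.844, so FeO mass = 77.592 g.
77.592/437.185 × 100 = 17.75 wt%.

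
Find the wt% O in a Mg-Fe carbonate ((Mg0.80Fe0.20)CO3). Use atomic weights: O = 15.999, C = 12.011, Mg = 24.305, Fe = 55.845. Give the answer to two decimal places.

52.96 mass %

Formula mass = 0.80×24.305 + 0.20×55.845 + 1×12.011 + 3×15.999 = 90.621 g/mol, of which 47.997 g is O.
So O makes up 47.997/90.621 = 0.5296 of the mass, i.e. 52.96%.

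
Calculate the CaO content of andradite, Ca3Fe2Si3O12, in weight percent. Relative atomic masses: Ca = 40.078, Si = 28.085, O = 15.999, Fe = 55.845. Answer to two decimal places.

Molar mass of Ca3Fe2Si3O12 = 3*40.078 + 2*55.845 + 3*28.085 + 12*15.999 = 508.167 g/mol.
Each formula unit contains 3 Ca, equivalent to 3/1 = 3.0000 mol CaO.
M(CaO) = 1×40.078 + 1×15.999 = 56.077 g/mol.
Mass of CaO per formula unit = 3.0000 × 56.077 = 168.231 g.
CaO wt% = 168.231 / 508.167 × 100 = 33.11%.

33.11 wt%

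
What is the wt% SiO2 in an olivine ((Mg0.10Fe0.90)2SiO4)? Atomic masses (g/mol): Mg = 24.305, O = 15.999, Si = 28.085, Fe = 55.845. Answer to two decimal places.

Molar mass of (Mg0.10Fe0.90)2SiO4 = 0.20*24.305 + 1.80*55.845 + 1*28.085 + 4*15.999 = 197.463 g/mol.
Each formula unit contains 1 Si, equivalent to 1/1 = 1.0000 mol SiO2.
M(SiO2) = 1×28.085 + 2×15.999 = 60.083 g/mol.
Mass of SiO2 per formula unit = 1.0000 × 60.083 = 60.083 g.
SiO2 wt% = 60.083 / 197.463 × 100 = 30.43%.

30.43 wt%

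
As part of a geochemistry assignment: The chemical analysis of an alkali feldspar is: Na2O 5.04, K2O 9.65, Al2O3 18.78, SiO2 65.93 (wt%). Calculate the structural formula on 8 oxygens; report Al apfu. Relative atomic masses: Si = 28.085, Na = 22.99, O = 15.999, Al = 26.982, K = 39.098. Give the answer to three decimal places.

1.005 Al apfu

Na2O: 5.04/61.979 = 0.08132 mol → 0.16264 mol Na, 0.08132 mol O.
K2O: 9.65/94.195 = 0.10245 mol → 0.20490 mol K, 0.10245 mol O.
Al2O3: 18.78/101.961 = 0.18419 mol → 0.36838 mol Al, 0.55257 mol O.
SiO2: 65.93/60.083 = 1.09732 mol → 1.09732 mol Si, 2.19464 mol O.
Total oxygen = 2.93098 mol. Normalization factor = 8/2.93098 = 2.72946.
Al per 8 O = 0.36838 × 2.72946 = 1.005.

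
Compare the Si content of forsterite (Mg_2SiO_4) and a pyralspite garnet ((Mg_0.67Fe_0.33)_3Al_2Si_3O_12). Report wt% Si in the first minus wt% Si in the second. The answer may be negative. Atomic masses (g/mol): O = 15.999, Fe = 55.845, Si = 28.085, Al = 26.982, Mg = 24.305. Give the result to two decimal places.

0.56 percentage points

First mineral: 28.085 g Si in 140.691 g formula = 19.96 wt% Si.
Second mineral: 84.255 g Si in 434.347 g formula = 19.40 wt% Si.
19.96% − 19.40% gives a difference of 0.56 percentage points.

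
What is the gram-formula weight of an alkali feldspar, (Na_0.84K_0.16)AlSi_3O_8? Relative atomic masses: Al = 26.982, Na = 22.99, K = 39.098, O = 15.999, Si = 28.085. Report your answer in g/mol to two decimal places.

Na: 0.84 × 22.99 = 19.3116
K: 0.16 × 39.098 = 6.2557
Al: 1 × 26.982 = 26.9820
Si: 3 × 28.085 = 84.2550
O: 8 × 15.999 = 127.9920
Summing the contributions gives the formula mass.

264.80 g/mol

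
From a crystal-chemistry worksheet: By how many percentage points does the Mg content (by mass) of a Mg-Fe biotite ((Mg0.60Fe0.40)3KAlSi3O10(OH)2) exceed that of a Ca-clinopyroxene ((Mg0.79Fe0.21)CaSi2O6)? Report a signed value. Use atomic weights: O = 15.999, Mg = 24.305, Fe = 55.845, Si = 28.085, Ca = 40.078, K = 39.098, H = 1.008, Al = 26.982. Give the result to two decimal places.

1.01 percentage points

M((Mg0.60Fe0.40)3KAlSi3O10(OH)2) = 455.102 g/mol, so wt% Mg = 43.749/455.102 × 100 = 9.61%.
M((Mg0.79Fe0.21)CaSi2O6) = 223.170 g/mol, so wt% Mg = 19.201/223.170 × 100 = 8.60%.
9.61 − 8.60 = 1.01 pp.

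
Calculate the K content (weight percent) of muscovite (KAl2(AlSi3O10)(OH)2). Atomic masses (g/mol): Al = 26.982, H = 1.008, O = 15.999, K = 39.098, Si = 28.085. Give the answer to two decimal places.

9.82 weight percent

Molar mass of KAl2(AlSi3O10)(OH)2: 1*39.098 + 3*26.982 + 3*28.085 + 12*15.999 + 2*1.008 = 398.303 g/mol.
Mass of K per formula unit: 1 × 39.098 = 39.098 g.
Weight fraction K = 39.098 / 398.303 = 0.0982.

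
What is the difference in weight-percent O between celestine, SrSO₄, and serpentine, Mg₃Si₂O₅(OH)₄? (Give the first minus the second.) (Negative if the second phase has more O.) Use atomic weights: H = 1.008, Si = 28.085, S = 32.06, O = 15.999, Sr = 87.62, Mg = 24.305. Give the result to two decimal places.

First mineral: 63.996 g O in 183.676 g formula = 34.84 wt% O.
Second mineral: 143.991 g O in 277.108 g formula = 51.96 wt% O.
34.84% − 51.96% gives a difference of -17.12 percentage points.

-17.12 percentage points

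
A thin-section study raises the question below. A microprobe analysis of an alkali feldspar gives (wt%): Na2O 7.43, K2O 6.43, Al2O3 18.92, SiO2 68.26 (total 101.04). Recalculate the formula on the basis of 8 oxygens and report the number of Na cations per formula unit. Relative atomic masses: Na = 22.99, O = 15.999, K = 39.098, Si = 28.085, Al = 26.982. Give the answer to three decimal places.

0.636 Na apfu

7.43 wt% Na2O ÷ 61.979 g/mol = 0.11988 mol, giving 0.23976 Na and 0.11988 O.
6.43 wt% K2O ÷ 94.195 g/mol = 0.06826 mol, giving 0.13652 K and 0.06826 O.
18.92 wt% Al2O3 ÷ 101.961 g/mol = 0.18556 mol, giving 0.37112 Al and 0.55668 O.
68.26 wt% SiO2 ÷ 60.083 g/mol = 1.13610 mol, giving 1.13610 Si and 2.27220 O.
Oxygen sums to 3.01702; scaling by 8/3.01702 = 2.65162 puts the formula on 8 O.
Na: 0.23976 × 2.65162 = 0.636 atoms per formula unit.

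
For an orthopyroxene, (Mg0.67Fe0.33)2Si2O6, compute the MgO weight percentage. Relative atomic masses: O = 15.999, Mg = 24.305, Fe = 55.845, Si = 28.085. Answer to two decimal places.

24.37 wt%

Formula mass = 221.590 g/mol.
1.34 Mg → 1.3400 mol MgO per formula unit; M(MgO) = 40.304, so MgO mass = 54.007 g.
54.007/221.590 × 100 = 24.37 wt%.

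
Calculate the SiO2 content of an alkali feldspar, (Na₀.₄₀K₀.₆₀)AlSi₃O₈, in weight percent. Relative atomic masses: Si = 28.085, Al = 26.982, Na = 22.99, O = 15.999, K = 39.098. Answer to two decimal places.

M((Na₀.₄₀K₀.₆₀)AlSi₃O₈) = 271.884 g/mol; M(SiO2) = 60.083 g/mol.
Moles SiO2 per formula unit = 3 Si ÷ 1 = 3.0000.
SiO2 fraction = (3.0000 × 60.083) / 271.884 = 180.249/271.884 = 0.6630.

66.30 wt%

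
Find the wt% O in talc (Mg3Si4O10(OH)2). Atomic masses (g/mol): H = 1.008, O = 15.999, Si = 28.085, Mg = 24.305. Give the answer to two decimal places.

50.62 wt%

Molar mass of Mg3Si4O10(OH)2: 3*24.305 + 4*28.085 + 12*15.999 + 2*1.008 = 379.259 g/mol.
Mass of O per formula unit: 12 × 15.999 = 191.988 g.
Weight fraction O = 191.988 / 379.259 = 0.5062.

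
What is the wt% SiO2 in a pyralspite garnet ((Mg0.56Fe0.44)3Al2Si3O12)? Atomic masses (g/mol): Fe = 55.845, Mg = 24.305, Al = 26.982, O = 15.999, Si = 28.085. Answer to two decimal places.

40.53 wt%

Molar mass of (Mg0.56Fe0.44)3Al2Si3O12 = 1.68*24.305 + 1.32*55.845 + 2*26.982 + 3*28.085 + 12*15.999 = 444.755 g/mol.
Each formula unit contains 3 Si, equivalent to 3/1 = 3.0000 mol SiO2.
M(SiO2) = 1×28.085 + 2×15.999 = 60.083 g/mol.
Mass of SiO2 per formula unit = 3.0000 × 60.083 = 180.249 g.
SiO2 wt% = 180.249 / 444.755 × 100 = 40.53%.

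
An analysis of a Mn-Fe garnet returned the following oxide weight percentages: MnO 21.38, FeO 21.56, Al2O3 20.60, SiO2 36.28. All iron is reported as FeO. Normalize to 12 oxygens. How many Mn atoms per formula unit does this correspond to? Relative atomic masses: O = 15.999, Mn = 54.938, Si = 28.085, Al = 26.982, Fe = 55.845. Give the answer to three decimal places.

1.497 Mn apfu

MnO (M=70.937): mol = 0.30139; Mn = 0.30139, O = 0.30139.
FeO (M=71.844): mol = 0.30009; Fe = 0.30009, O = 0.30009.
Al2O3 (M=101.961): mol = 0.20204; Al = 0.40408, O = 0.60612.
SiO2 (M=60.083): mol = 0.60383; Si = 0.60383, O = 1.20766.
ΣO = 2.41526; factor = 12/ΣO = 4.96841.
Mn apfu = 0.30139 × 4.96841 = 1.497.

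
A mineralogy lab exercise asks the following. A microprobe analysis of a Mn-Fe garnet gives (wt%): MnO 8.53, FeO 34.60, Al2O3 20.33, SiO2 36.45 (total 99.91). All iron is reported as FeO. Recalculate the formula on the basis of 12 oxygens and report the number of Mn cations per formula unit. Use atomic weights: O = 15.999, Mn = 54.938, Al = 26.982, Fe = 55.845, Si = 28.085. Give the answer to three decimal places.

0.598 Mn apfu

MnO (M=70.937): mol = 0.12025; Mn = 0.12025, O = 0.12025.
FeO (M=71.844): mol = 0.48160; Fe = 0.48160, O = 0.48160.
Al2O3 (M=101.961): mol = 0.19939; Al = 0.39878, O = 0.59817.
SiO2 (M=60.083): mol = 0.60666; Si = 0.60666, O = 1.21332.
ΣO = 2.41334; factor = 12/ΣO = 4.97236.
Mn apfu = 0.12025 × 4.97236 = 0.598.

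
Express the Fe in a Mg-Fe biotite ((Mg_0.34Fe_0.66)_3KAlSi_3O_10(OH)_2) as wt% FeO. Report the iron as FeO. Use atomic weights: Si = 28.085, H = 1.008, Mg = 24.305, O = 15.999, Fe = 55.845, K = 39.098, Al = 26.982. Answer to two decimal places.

29.65 wt%

M((Mg_0.34Fe_0.66)_3KAlSi_3O_10(OH)_2) = 479.703 g/mol; M(FeO) = 71.844 g/mol.
Moles FeO per formula unit = 1.98 Fe ÷ 1 = 1.9800.
FeO fraction = (1.9800 × 71.844) / 479.703 = 142.251/479.703 = 0.2965.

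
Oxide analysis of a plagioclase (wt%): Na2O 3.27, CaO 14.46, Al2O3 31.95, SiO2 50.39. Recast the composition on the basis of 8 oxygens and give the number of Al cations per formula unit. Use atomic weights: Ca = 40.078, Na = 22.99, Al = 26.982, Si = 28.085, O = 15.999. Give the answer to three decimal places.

3.27 wt% Na2O ÷ 61.979 g/mol = 0.05276 mol, giving 0.10552 Na and 0.05276 O.
14.46 wt% CaO ÷ 56.077 g/mol = 0.25786 mol, giving 0.25786 Ca and 0.25786 O.
31.95 wt% Al2O3 ÷ 101.961 g/mol = 0.31336 mol, giving 0.62672 Al and 0.94008 O.
50.39 wt% SiO2 ÷ 60.083 g/mol = 0.83867 mol, giving 0.83867 Si and 1.67734 O.
Oxygen sums to 2.92804; scaling by 8/2.92804 = 2.73220 puts the formula on 8 O.
Al: 0.62672 × 2.73220 = 1.712 atoms per formula unit.

1.712 Al apfu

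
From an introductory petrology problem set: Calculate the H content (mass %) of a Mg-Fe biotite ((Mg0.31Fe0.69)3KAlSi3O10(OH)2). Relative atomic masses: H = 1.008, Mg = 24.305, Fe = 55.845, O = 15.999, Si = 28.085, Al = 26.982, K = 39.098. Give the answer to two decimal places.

0.42 mass %

M((Mg0.31Fe0.69)3KAlSi3O10(OH)2) = 482.542 g/mol.
H contributes 2 × 1.008 = 2.016 g per mole.
2.016/482.542 = 0.0042 → 0.42%.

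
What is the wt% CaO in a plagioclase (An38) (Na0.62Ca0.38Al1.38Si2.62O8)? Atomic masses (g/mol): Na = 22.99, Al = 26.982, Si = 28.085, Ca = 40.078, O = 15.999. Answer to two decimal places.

Molar mass of Na0.62Ca0.38Al1.38Si2.62O8 = 0.62*22.99 + 0.38*40.078 + 1.38*26.982 + 2.62*28.085 + 8*15.999 = 268.293 g/mol.
Each formula unit contains 0.38 Ca, equivalent to 0.38/1 = 0.3800 mol CaO.
M(CaO) = 1×40.078 + 1×15.999 = 56.077 g/mol.
Mass of CaO per formula unit = 0.3800 × 56.077 = 21.309 g.
CaO wt% = 21.309 / 268.293 × 100 = 7.94%.

7.94 wt%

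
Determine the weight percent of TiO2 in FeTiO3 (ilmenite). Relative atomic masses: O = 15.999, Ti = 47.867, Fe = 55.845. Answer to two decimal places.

Formula mass = 151.709 g/mol.
1 Ti → 1.0000 mol TiO2 per formula unit; M(TiO2) = 79.865, so TiO2 mass = 79.865 g.
79.865/151.709 × 100 = 52.64 wt%.

52.64 wt%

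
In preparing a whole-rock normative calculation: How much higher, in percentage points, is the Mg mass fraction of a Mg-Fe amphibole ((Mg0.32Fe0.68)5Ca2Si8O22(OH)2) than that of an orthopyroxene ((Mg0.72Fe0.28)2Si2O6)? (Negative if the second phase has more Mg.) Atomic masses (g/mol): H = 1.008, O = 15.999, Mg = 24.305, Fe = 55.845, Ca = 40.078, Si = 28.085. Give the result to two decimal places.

First mineral: 38.888 g Mg in 919.589 g formula = 4.23 wt% Mg.
Second mineral: 34.999 g Mg in 218.436 g formula = 16.02 wt% Mg.
4.23% − 16.02% gives a difference of -11.79 percentage points.

-11.79 percentage points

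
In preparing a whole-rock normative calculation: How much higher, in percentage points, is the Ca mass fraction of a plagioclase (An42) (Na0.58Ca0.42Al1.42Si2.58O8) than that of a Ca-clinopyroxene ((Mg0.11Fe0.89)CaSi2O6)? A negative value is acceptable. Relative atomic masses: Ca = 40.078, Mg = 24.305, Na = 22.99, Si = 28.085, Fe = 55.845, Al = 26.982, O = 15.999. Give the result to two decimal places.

-10.12 percentage points

M(Na0.58Ca0.42Al1.42Si2.58O8) = 268.933 g/mol, so wt% Ca = 16.833/268.933 × 100 = 6.26%.
M((Mg0.11Fe0.89)CaSi2O6) = 244.618 g/mol, so wt% Ca = 40.078/244.618 × 100 = 16.38%.
6.26 − 16.38 = -10.12 pp.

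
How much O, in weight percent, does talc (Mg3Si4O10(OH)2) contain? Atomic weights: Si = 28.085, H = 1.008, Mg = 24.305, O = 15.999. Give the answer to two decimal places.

M(Mg3Si4O10(OH)2) = 379.259 g/mol.
O contributes 12 × 15.999 = 191.988 g per mole.
191.988/379.259 = 0.5062 → 50.62%.

50.62 weight percent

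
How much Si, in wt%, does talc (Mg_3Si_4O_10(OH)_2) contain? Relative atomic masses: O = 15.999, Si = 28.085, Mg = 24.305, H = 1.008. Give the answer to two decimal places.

29.62 wt%

Molar mass of Mg_3Si_4O_10(OH)_2: 3·24.305 + 4·28.085 + 12·15.999 + 2·1.008 = 379.259 g/mol.
Mass of Si per formula unit: 4 × 28.085 = 112.340 g.
Weight fraction Si = 112.340 / 379.259 = 0.2962.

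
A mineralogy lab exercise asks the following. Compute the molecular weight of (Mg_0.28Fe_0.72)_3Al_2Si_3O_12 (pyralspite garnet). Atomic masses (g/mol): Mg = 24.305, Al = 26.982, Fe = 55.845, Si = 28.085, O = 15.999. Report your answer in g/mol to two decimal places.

471.25 g/mol

The formula mass is the sum 0.84·24.305 + 2.16·55.845 + 2·26.982 + 3·28.085 + 12·15.999.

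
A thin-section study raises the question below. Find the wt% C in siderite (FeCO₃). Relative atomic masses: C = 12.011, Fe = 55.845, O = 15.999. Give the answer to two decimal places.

10.37 wt%

Molar mass of FeCO₃: 1·55.845 + 1·12.011 + 3·15.999 = 115.853 g/mol.
Mass of C per formula unit: 1 × 12.011 = 12.011 g.
Weight fraction C = 12.011 / 115.853 = 0.1037.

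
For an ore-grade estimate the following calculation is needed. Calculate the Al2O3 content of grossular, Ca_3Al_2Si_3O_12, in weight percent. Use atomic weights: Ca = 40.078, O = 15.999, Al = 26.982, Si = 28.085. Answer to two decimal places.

Molar mass of Ca_3Al_2Si_3O_12 = 3×40.078 + 2×26.982 + 3×28.085 + 12×15.999 = 450.441 g/mol.
Each formula unit contains 2 Al, equivalent to 2/2 = 1.0000 mol Al2O3.
M(Al2O3) = 2×26.982 + 3×15.999 = 101.961 g/mol.
Mass of Al2O3 per formula unit = 1.0000 × 101.961 = 101.961 g.
Al2O3 wt% = 101.961 / 450.441 × 100 = 22.64%.

22.64 wt%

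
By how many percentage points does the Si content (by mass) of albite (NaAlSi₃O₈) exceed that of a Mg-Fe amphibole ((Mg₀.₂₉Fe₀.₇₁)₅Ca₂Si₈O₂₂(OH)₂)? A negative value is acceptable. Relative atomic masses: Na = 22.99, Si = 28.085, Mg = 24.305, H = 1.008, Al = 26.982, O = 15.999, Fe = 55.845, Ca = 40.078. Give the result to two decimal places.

M(NaAlSi₃O₈) = 262.219 g/mol, so wt% Si = 84.255/262.219 × 100 = 32.13%.
M((Mg₀.₂₉Fe₀.₇₁)₅Ca₂Si₈O₂₂(OH)₂) = 924.320 g/mol, so wt% Si = 224.680/924.320 × 100 = 24.31%.
32.13 − 24.31 = 7.82 pp.

7.82 percentage points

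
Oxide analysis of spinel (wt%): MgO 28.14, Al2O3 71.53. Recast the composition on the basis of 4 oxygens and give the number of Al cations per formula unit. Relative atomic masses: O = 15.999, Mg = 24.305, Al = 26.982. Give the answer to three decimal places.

28.14 wt% MgO ÷ 40.304 g/mol = 0.69819 mol, giving 0.69819 Mg and 0.69819 O.
71.53 wt% Al2O3 ÷ 101.961 g/mol = 0.70154 mol, giving 1.40308 Al and 2.10462 O.
Oxygen sums to 2.80281; scaling by 4/2.80281 = 1.42714 puts the formula on 4 O.
Al: 1.40308 × 1.42714 = 2.002 atoms per formula unit.

2.002 Al apfu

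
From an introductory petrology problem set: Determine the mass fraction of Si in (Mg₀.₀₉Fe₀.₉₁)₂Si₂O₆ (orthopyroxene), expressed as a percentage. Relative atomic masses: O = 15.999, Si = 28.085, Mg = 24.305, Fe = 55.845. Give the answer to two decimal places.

M((Mg₀.₀₉Fe₀.₉₁)₂Si₂O₆) = 258.177 g/mol.
Si contributes 2 × 28.085 = 56.170 g per mole.
56.170/258.177 = 0.2176 → 21.76%.

21.76 weight percent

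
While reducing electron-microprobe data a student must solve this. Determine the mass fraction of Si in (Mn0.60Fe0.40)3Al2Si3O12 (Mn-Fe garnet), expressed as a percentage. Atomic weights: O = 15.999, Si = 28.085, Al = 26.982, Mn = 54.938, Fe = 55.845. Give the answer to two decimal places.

Molar mass of (Mn0.60Fe0.40)3Al2Si3O12: 1.80*54.938 + 1.20*55.845 + 2*26.982 + 3*28.085 + 12*15.999 = 496.109 g/mol.
Mass of Si per formula unit: 3 × 28.085 = 84.255 g.
Weight fraction Si = 84.255 / 496.109 = 0.1698.

16.98 weight percent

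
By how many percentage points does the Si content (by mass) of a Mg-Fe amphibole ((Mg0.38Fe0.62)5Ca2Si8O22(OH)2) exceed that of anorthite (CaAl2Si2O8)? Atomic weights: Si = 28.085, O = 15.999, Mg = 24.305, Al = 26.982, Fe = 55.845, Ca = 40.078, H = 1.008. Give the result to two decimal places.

4.50 percentage points

Si in (Mg0.38Fe0.62)5Ca2Si8O22(OH)2: molar mass 910.127 g/mol; 8×28.085 = 224.680 g → 24.69 wt%.
Si in CaAl2Si2O8: molar mass 278.204 g/mol; 2×28.085 = 56.170 g → 20.19 wt%.
Difference = 24.69 − 20.19 = 4.50 percentage points.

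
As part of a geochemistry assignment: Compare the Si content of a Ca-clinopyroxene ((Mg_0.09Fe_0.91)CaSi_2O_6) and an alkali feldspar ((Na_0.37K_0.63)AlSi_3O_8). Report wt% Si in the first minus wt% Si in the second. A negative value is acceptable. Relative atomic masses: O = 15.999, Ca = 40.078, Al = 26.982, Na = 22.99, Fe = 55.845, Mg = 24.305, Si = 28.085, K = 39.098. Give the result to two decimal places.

M((Mg_0.09Fe_0.91)CaSi_2O_6) = 245.248 g/mol, so wt% Si = 56.170/245.248 × 100 = 22.90%.
M((Na_0.37K_0.63)AlSi_3O_8) = 272.367 g/mol, so wt% Si = 84.255/272.367 × 100 = 30.93%.
22.90 − 30.93 = -8.03 pp.

-8.03 percentage points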